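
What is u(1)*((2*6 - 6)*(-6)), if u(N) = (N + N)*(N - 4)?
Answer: 216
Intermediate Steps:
u(N) = 2*N*(-4 + N) (u(N) = (2*N)*(-4 + N) = 2*N*(-4 + N))
u(1)*((2*6 - 6)*(-6)) = (2*1*(-4 + 1))*((2*6 - 6)*(-6)) = (2*1*(-3))*((12 - 6)*(-6)) = -36*(-6) = -6*(-36) = 216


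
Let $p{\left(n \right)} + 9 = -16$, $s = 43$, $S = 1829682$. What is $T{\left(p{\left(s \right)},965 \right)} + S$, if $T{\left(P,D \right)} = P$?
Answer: $1829657$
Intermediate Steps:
$p{\left(n \right)} = -25$ ($p{\left(n \right)} = -9 - 16 = -25$)
$T{\left(p{\left(s \right)},965 \right)} + S = -25 + 1829682 = 1829657$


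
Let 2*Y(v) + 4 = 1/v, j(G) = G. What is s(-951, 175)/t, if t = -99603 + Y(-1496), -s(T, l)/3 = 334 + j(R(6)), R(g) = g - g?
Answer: 999328/99339387 ≈ 0.010060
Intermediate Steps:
R(g) = 0
Y(v) = -2 + 1/(2*v)
s(T, l) = -1002 (s(T, l) = -3*(334 + 0) = -3*334 = -1002)
t = -298018161/2992 (t = -99603 + (-2 + (½)/(-1496)) = -99603 + (-2 + (½)*(-1/1496)) = -99603 + (-2 - 1/2992) = -99603 - 5985/2992 = -298018161/2992 ≈ -99605.)
s(-951, 175)/t = -1002/(-298018161/2992) = -1002*(-2992/298018161) = 999328/99339387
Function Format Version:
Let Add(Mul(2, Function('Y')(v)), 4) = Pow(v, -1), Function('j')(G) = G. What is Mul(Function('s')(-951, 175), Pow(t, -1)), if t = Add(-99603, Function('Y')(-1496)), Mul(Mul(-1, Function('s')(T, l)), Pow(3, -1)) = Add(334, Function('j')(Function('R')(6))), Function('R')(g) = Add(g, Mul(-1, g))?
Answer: Rational(999328, 99339387) ≈ 0.010060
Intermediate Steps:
Function('R')(g) = 0
Function('Y')(v) = Add(-2, Mul(Rational(1, 2), Pow(v, -1)))
Function('s')(T, l) = -1002 (Function('s')(T, l) = Mul(-3, Add(334, 0)) = Mul(-3, 334) = -1002)
t = Rational(-298018161, 2992) (t = Add(-99603, Add(-2, Mul(Rational(1, 2), Pow(-1496, -1)))) = Add(-99603, Add(-2, Mul(Rational(1, 2), Rational(-1, 1496)))) = Add(-99603, Add(-2, Rational(-1, 2992))) = Add(-99603, Rational(-5985, 2992)) = Rational(-298018161, 2992) ≈ -99605.)
Mul(Function('s')(-951, 175), Pow(t, -1)) = Mul(-1002, Pow(Rational(-298018161, 2992), -1)) = Mul(-1002, Rational(-2992, 298018161)) = Rational(999328, 99339387)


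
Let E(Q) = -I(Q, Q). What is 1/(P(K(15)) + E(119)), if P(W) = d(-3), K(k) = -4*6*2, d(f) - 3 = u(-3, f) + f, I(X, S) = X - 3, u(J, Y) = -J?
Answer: -1/113 ≈ -0.0088496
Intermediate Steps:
I(X, S) = -3 + X
E(Q) = 3 - Q (E(Q) = -(-3 + Q) = 3 - Q)
d(f) = 6 + f (d(f) = 3 + (-1*(-3) + f) = 3 + (3 + f) = 6 + f)
K(k) = -48 (K(k) = -24*2 = -48)
P(W) = 3 (P(W) = 6 - 3 = 3)
1/(P(K(15)) + E(119)) = 1/(3 + (3 - 1*119)) = 1/(3 + (3 - 119)) = 1/(3 - 116) = 1/(-113) = -1/113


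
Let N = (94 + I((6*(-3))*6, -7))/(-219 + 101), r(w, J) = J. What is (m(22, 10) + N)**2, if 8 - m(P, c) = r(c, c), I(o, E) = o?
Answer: 12321/3481 ≈ 3.5395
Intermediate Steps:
m(P, c) = 8 - c
N = 7/59 (N = (94 + (6*(-3))*6)/(-219 + 101) = (94 - 18*6)/(-118) = (94 - 108)*(-1/118) = -14*(-1/118) = 7/59 ≈ 0.11864)
(m(22, 10) + N)**2 = ((8 - 1*10) + 7/59)**2 = ((8 - 10) + 7/59)**2 = (-2 + 7/59)**2 = (-111/59)**2 = 12321/3481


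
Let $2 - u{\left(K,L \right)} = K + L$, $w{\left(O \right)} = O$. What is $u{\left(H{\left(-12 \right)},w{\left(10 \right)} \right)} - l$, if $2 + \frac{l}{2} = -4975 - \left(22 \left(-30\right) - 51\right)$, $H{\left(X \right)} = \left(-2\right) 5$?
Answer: $8534$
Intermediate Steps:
$H{\left(X \right)} = -10$
$l = -8532$ ($l = -4 + 2 \left(-4975 - \left(22 \left(-30\right) - 51\right)\right) = -4 + 2 \left(-4975 - \left(-660 - 51\right)\right) = -4 + 2 \left(-4975 - -711\right) = -4 + 2 \left(-4975 + 711\right) = -4 + 2 \left(-4264\right) = -4 - 8528 = -8532$)
$u{\left(K,L \right)} = 2 - K - L$ ($u{\left(K,L \right)} = 2 - \left(K + L\right) = 2 - K - L$)
$u{\left(H{\left(-12 \right)},w{\left(10 \right)} \right)} - l = \left(2 - -10 - 10\right) - -8532 = \left(2 + 10 - 10\right) + 8532 = 2 + 8532 = 8534$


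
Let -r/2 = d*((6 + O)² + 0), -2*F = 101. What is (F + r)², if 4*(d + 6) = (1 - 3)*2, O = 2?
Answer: 2859481/4 ≈ 7.1487e+5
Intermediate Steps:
F = -101/2 (F = -½*101 = -101/2 ≈ -50.500)
d = -7 (d = -6 + ((1 - 3)*2)/4 = -6 + (-2*2)/4 = -6 + (¼)*(-4) = -6 - 1 = -7)
r = 896 (r = -(-14)*((6 + 2)² + 0) = -(-14)*(8² + 0) = -(-14)*(64 + 0) = -(-14)*64 = -2*(-448) = 896)
(F + r)² = (-101/2 + 896)² = (1691/2)² = 2859481/4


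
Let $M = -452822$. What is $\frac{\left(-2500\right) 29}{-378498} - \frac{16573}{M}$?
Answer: $\frac{19551221177}{85696110678} \approx 0.22815$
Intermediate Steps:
$\frac{\left(-2500\right) 29}{-378498} - \frac{16573}{M} = \frac{\left(-2500\right) 29}{-378498} - \frac{16573}{-452822} = \left(-72500\right) \left(- \frac{1}{378498}\right) - - \frac{16573}{452822} = \frac{36250}{189249} + \frac{16573}{452822} = \frac{19551221177}{85696110678}$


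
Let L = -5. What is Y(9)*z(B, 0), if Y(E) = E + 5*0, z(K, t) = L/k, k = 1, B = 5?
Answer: -45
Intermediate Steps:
z(K, t) = -5 (z(K, t) = -5/1 = -5*1 = -5)
Y(E) = E (Y(E) = E + 0 = E)
Y(9)*z(B, 0) = 9*(-5) = -45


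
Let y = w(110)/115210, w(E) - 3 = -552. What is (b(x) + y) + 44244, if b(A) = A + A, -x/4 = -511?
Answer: 5568329171/115210 ≈ 48332.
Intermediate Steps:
w(E) = -549 (w(E) = 3 - 552 = -549)
x = 2044 (x = -4*(-511) = 2044)
b(A) = 2*A
y = -549/115210 ≈ -0.0047652
(b(x) + y) + 44244 = (2*2044 - 549/115210) + 44244 = (4088 - 549/115210) + 44244 = 470977931/115210 + 44244 = 5568329171/115210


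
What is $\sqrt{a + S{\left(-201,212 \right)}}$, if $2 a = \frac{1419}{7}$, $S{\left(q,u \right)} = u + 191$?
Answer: $\frac{\sqrt{98854}}{14} \approx 22.458$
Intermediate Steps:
$S{\left(q,u \right)} = 191 + u$
$a = \frac{1419}{14}$ ($a = \frac{1419 \cdot \frac{1}{7}}{2} = \frac{1}{2} \cdot \frac{1419}{7} = \frac{1419}{14} \approx 101.36$)
$\sqrt{a + S{\left(-201,212 \right)}} = \sqrt{\frac{1419}{14} + \left(191 + 212\right)} = \sqrt{\frac{1419}{14} + 403} = \sqrt{\frac{7061}{14}} = \frac{\sqrt{98854}}{14}$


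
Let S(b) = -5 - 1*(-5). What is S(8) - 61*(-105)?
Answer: 6405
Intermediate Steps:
S(b) = 0 (S(b) = -5 + 5 = 0)
S(8) - 61*(-105) = 0 - 61*(-105) = 0 + 6405 = 6405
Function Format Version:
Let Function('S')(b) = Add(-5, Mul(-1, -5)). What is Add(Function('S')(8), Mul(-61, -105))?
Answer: 6405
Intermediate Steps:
Function('S')(b) = 0 (Function('S')(b) = Add(-5, 5) = 0)
Add(Function('S')(8), Mul(-61, -105)) = Add(0, Mul(-61, -105)) = Add(0, 6405) = 6405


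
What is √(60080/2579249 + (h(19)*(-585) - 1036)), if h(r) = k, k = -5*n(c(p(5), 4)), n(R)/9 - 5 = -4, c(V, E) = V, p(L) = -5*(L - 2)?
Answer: √168235869903061209/2579249 ≈ 159.03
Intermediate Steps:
p(L) = 10 - 5*L (p(L) = -5*(-2 + L) = 10 - 5*L)
n(R) = 9 (n(R) = 45 + 9*(-4) = 45 - 36 = 9)
k = -45 (k = -5*9 = -45)
h(r) = -45
√(60080/2579249 + (h(19)*(-585) - 1036)) = √(60080/2579249 + (-45*(-585) - 1036)) = √(60080*(1/2579249) + (26325 - 1036)) = √(60080/2579249 + 25289) = √(65226688041/2579249) = √168235869903061209/2579249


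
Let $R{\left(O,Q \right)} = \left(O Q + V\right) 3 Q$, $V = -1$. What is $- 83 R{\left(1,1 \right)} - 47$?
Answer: $-47$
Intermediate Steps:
$R{\left(O,Q \right)} = Q \left(-3 + 3 O Q\right)$ ($R{\left(O,Q \right)} = \left(O Q - 1\right) 3 Q = \left(-1 + O Q\right) 3 Q = \left(-3 + 3 O Q\right) Q = Q \left(-3 + 3 O Q\right)$)
$- 83 R{\left(1,1 \right)} - 47 = - 83 \cdot 3 \cdot 1 \left(-1 + 1 \cdot 1\right) - 47 = - 83 \cdot 3 \cdot 1 \left(-1 + 1\right) - 47 = - 83 \cdot 3 \cdot 1 \cdot 0 - 47 = \left(-83\right) 0 - 47 = 0 - 47 = -47$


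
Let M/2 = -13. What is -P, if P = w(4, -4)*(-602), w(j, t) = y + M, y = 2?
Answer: -14448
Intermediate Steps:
M = -26 (M = 2*(-13) = -26)
w(j, t) = -24 (w(j, t) = 2 - 26 = -24)
P = 14448 (P = -24*(-602) = 14448)
-P = -1*14448 = -14448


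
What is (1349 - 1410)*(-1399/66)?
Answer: 85339/66 ≈ 1293.0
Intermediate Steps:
(1349 - 1410)*(-1399/66) = -(-85339)/66 = -61*(-1399/66) = 85339/66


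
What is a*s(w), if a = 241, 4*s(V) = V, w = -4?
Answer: -241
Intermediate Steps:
s(V) = V/4
a*s(w) = 241*((¼)*(-4)) = 241*(-1) = -241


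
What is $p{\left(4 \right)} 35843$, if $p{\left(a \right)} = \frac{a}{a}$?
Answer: $35843$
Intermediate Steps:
$p{\left(a \right)} = 1$
$p{\left(4 \right)} 35843 = 1 \cdot 35843 = 35843$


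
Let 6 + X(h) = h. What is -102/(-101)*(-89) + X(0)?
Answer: -9684/101 ≈ -95.881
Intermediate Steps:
X(h) = -6 + h
-102/(-101)*(-89) + X(0) = -102/(-101)*(-89) + (-6 + 0) = -102*(-1/101)*(-89) - 6 = (102/101)*(-89) - 6 = -9078/101 - 6 = -9684/101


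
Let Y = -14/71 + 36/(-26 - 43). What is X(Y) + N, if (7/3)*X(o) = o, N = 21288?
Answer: 243339606/11431 ≈ 21288.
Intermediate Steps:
Y = -1174/1633 (Y = -14*1/71 + 36/(-69) = -14/71 + 36*(-1/69) = -14/71 - 12/23 = -1174/1633 ≈ -0.71892)
X(o) = 3*o/7
X(Y) + N = (3/7)*(-1174/1633) + 21288 = -3522/11431 + 21288 = 243339606/11431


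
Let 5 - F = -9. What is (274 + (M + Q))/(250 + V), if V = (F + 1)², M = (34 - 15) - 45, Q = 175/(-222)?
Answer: 54881/105450 ≈ 0.52045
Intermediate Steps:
F = 14 (F = 5 - 1*(-9) = 5 + 9 = 14)
Q = -175/222 (Q = 175*(-1/222) = -175/222 ≈ -0.78829)
M = -26 (M = 19 - 45 = -26)
V = 225 (V = (14 + 1)² = 15² = 225)
(274 + (M + Q))/(250 + V) = (274 + (-26 - 175/222))/(250 + 225) = (274 - 5947/222)/475 = (54881/222)*(1/475) = 54881/105450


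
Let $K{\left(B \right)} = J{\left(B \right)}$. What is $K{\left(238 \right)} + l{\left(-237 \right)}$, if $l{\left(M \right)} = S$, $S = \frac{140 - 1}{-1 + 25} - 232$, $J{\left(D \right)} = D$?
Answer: $\frac{283}{24} \approx 11.792$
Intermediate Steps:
$K{\left(B \right)} = B$
$S = - \frac{5429}{24}$ ($S = \frac{139}{24} - 232 = - \frac{5429}{24} \approx -226.21$)
$l{\left(M \right)} = - \frac{5429}{24}$
$K{\left(238 \right)} + l{\left(-237 \right)} = 238 - \frac{5429}{24} = \frac{283}{24}$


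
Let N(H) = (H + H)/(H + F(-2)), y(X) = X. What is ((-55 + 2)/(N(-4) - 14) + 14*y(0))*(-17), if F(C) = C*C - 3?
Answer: -159/2 ≈ -79.500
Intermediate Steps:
F(C) = -3 + C² (F(C) = C² - 3 = -3 + C²)
N(H) = 2*H/(1 + H) (N(H) = (H + H)/(H + (-3 + (-2)²)) = (2*H)/(H + (-3 + 4)) = (2*H)/(H + 1) = (2*H)/(1 + H) = 2*H/(1 + H))
((-55 + 2)/(N(-4) - 14) + 14*y(0))*(-17) = ((-55 + 2)/(2*(-4)/(1 - 4) - 14) + 14*0)*(-17) = (-53/(2*(-4)/(-3) - 14) + 0)*(-17) = (-53/(2*(-4)*(-⅓) - 14) + 0)*(-17) = (-53/(8/3 - 14) + 0)*(-17) = (-53/(-34/3) + 0)*(-17) = (-53*(-3/34) + 0)*(-17) = (159/34 + 0)*(-17) = (159/34)*(-17) = -159/2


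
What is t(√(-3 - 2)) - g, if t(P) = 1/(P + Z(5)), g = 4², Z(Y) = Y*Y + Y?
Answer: (-16*√5 + 479*I)/(√5 - 30*I) ≈ -15.967 - 0.0024708*I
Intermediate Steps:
Z(Y) = Y + Y² (Z(Y) = Y² + Y = Y + Y²)
g = 16
t(P) = 1/(30 + P) (t(P) = 1/(P + 5*(1 + 5)) = 1/(P + 5*6) = 1/(P + 30) = 1/(30 + P))
t(√(-3 - 2)) - g = 1/(30 + √(-3 - 2)) - 1*16 = 1/(30 + √(-5)) - 16 = 1/(30 + I*√5) - 16 = -16 + 1/(30 + I*√5)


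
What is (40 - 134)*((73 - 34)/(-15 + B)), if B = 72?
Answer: -1222/19 ≈ -64.316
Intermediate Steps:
(40 - 134)*((73 - 34)/(-15 + B)) = (40 - 134)*((73 - 34)/(-15 + 72)) = -3666/57 = -94*13/19 = -1222/19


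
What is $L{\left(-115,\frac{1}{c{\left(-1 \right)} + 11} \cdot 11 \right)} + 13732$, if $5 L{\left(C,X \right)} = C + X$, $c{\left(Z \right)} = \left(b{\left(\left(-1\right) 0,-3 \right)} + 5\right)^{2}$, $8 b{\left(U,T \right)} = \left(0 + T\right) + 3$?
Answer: $\frac{2467631}{180} \approx 13709.0$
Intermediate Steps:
$b{\left(U,T \right)} = \frac{3}{8} + \frac{T}{8}$ ($b{\left(U,T \right)} = \frac{\left(0 + T\right) + 3}{8} = \frac{T + 3}{8} = \frac{3 + T}{8} = \frac{3}{8} + \frac{T}{8}$)
$c{\left(Z \right)} = 25$ ($c{\left(Z \right)} = \left(\left(\frac{3}{8} + \frac{1}{8} \left(-3\right)\right) + 5\right)^{2} = \left(\left(\frac{3}{8} - \frac{3}{8}\right) + 5\right)^{2} = \left(0 + 5\right)^{2} = 5^{2} = 25$)
$L{\left(C,X \right)} = \frac{C}{5} + \frac{X}{5}$ ($L{\left(C,X \right)} = \frac{C + X}{5} = \frac{C}{5} + \frac{X}{5}$)
$L{\left(-115,\frac{1}{c{\left(-1 \right)} + 11} \cdot 11 \right)} + 13732 = \left(\frac{1}{5} \left(-115\right) + \frac{\frac{1}{25 + 11} \cdot 11}{5}\right) + 13732 = \left(-23 + \frac{\frac{1}{36} \cdot 11}{5}\right) + 13732 = \left(-23 + \frac{1}{5} \cdot \frac{11}{36}\right) + 13732 = \left(-23 + \frac{11}{180}\right) + 13732 = - \frac{4129}{180} + 13732 = \frac{2467631}{180}$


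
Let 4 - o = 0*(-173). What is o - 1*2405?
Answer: -2401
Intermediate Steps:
o = 4 (o = 4 - 0*(-173) = 4 - 1*0 = 4 + 0 = 4)
o - 1*2405 = 4 - 1*2405 = 4 - 2405 = -2401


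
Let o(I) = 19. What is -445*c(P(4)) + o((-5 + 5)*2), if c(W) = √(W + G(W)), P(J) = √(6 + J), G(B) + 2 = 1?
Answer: 19 - 445*√(-1 + √10) ≈ -635.36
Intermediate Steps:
G(B) = -1 (G(B) = -2 + 1 = -1)
c(W) = √(-1 + W) (c(W) = √(W - 1) = √(-1 + W))
-445*c(P(4)) + o((-5 + 5)*2) = -445*√(-1 + √(6 + 4)) + 19 = -445*√(-1 + √10) + 19 = 19 - 445*√(-1 + √10)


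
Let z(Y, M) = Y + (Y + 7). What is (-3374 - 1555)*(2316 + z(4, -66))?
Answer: -11489499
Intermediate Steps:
z(Y, M) = 7 + 2*Y (z(Y, M) = Y + (7 + Y) = 7 + 2*Y)
(-3374 - 1555)*(2316 + z(4, -66)) = (-3374 - 1555)*(2316 + (7 + 2*4)) = -4929*(2316 + (7 + 8)) = -4929*(2316 + 15) = -4929*2331 = -11489499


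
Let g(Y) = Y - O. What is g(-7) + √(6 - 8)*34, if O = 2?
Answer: -9 + 34*I*√2 ≈ -9.0 + 48.083*I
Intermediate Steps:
g(Y) = -2 + Y (g(Y) = Y - 1*2 = Y - 2 = -2 + Y)
g(-7) + √(6 - 8)*34 = (-2 - 7) + √(6 - 8)*34 = -9 + √(-2)*34 = -9 + (I*√2)*34 = -9 + 34*I*√2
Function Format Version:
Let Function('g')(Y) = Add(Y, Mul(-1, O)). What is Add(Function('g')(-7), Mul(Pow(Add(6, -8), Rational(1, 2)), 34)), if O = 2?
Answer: Add(-9, Mul(34, I, Pow(2, Rational(1, 2)))) ≈ Add(-9.0000, Mul(48.083, I))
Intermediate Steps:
Function('g')(Y) = Add(-2, Y) (Function('g')(Y) = Add(Y, Mul(-1, 2)) = Add(Y, -2) = Add(-2, Y))
Add(Function('g')(-7), Mul(Pow(Add(6, -8), Rational(1, 2)), 34)) = Add(Add(-2, -7), Mul(Pow(Add(6, -8), Rational(1, 2)), 34)) = Add(-9, Mul(Pow(-2, Rational(1, 2)), 34)) = Add(-9, Mul(Mul(I, Pow(2, Rational(1, 2))), 34)) = Add(-9, Mul(34, I, Pow(2, Rational(1, 2))))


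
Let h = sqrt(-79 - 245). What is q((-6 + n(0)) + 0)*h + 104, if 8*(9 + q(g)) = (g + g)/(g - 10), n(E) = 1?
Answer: 104 - 321*I/2 ≈ 104.0 - 160.5*I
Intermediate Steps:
h = 18*I (h = sqrt(-324) = 18*I ≈ 18.0*I)
q(g) = -9 + g/(4*(-10 + g)) (q(g) = -9 + ((g + g)/(g - 10))/8 = -9 + ((2*g)/(-10 + g))/8 = -9 + (2*g/(-10 + g))/8 = -9 + g/(4*(-10 + g)))
q((-6 + n(0)) + 0)*h + 104 = (5*(72 - 7*((-6 + 1) + 0))/(4*(-10 + ((-6 + 1) + 0))))*(18*I) + 104 = (5*(72 - 7*(-5 + 0))/(4*(-10 + (-5 + 0))))*(18*I) + 104 = (5*(72 - 7*(-5))/(4*(-10 - 5)))*(18*I) + 104 = ((5/4)*(72 + 35)/(-15))*(18*I) + 104 = ((5/4)*(-1/15)*107)*(18*I) + 104 = -321*I/2 + 104 = 104 - 321*I/2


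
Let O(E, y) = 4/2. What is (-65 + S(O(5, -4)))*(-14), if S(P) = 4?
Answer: 854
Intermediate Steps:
O(E, y) = 2 (O(E, y) = 4*(½) = 2)
(-65 + S(O(5, -4)))*(-14) = (-65 + 4)*(-14) = -61*(-14) = 854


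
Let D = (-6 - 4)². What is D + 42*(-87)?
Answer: -3554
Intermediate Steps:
D = 100 (D = (-10)² = 100)
D + 42*(-87) = 100 + 42*(-87) = 100 - 3654 = -3554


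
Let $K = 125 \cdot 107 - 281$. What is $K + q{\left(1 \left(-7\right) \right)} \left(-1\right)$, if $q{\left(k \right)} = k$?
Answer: $13101$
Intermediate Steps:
$K = 13094$ ($K = 13375 - 281 = 13094$)
$K + q{\left(1 \left(-7\right) \right)} \left(-1\right) = 13094 + 1 \left(-7\right) \left(-1\right) = 13094 - -7 = 13094 + 7 = 13101$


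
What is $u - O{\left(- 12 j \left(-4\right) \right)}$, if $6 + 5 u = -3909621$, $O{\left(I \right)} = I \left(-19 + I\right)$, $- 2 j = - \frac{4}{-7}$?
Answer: $- \frac{191681643}{245} \approx -7.8237 \cdot 10^{5}$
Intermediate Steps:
$j = - \frac{2}{7}$ ($j = - \frac{\left(-4\right) \frac{1}{-7}}{2} = - \frac{\left(-4\right) \left(- \frac{1}{7}\right)}{2} = \left(- \frac{1}{2}\right) \frac{4}{7} = - \frac{2}{7} \approx -0.28571$)
$u = - \frac{3909627}{5}$ ($u = - \frac{6}{5} + \frac{1}{5} \left(-3909621\right) = - \frac{6}{5} - \frac{3909621}{5} = - \frac{3909627}{5} \approx -7.8193 \cdot 10^{5}$)
$u - O{\left(- 12 j \left(-4\right) \right)} = - \frac{3909627}{5} - \left(-12\right) \left(- \frac{2}{7}\right) \left(-4\right) \left(-19 + \left(-12\right) \left(- \frac{2}{7}\right) \left(-4\right)\right) = - \frac{3909627}{5} - \frac{24}{7} \left(-4\right) \left(-19 + \frac{24}{7} \left(-4\right)\right) = - \frac{3909627}{5} - - \frac{96 \left(-19 - \frac{96}{7}\right)}{7} = - \frac{3909627}{5} - \left(- \frac{96}{7}\right) \left(- \frac{229}{7}\right) = - \frac{3909627}{5} - \frac{21984}{49} = - \frac{191681643}{245}$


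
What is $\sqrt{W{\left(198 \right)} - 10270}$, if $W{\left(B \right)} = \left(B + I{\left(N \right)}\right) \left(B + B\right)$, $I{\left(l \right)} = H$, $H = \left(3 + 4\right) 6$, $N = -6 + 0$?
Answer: $7 \sqrt{1730} \approx 291.15$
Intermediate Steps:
$N = -6$
$H = 42$ ($H = 7 \cdot 6 = 42$)
$I{\left(l \right)} = 42$
$W{\left(B \right)} = 2 B \left(42 + B\right)$ ($W{\left(B \right)} = \left(B + 42\right) \left(B + B\right) = \left(42 + B\right) 2 B = 2 B \left(42 + B\right)$)
$\sqrt{W{\left(198 \right)} - 10270} = \sqrt{2 \cdot 198 \left(42 + 198\right) - 10270} = \sqrt{2 \cdot 198 \cdot 240 - 10270} = \sqrt{95040 - 10270} = \sqrt{84770} = 7 \sqrt{1730}$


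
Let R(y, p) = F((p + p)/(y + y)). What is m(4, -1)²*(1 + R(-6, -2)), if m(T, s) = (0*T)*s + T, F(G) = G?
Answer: 64/3 ≈ 21.333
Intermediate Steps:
m(T, s) = T (m(T, s) = 0*s + T = 0 + T = T)
R(y, p) = p/y (R(y, p) = (p + p)/(y + y) = (2*p)/((2*y)) = (2*p)*(1/(2*y)) = p/y)
m(4, -1)²*(1 + R(-6, -2)) = 4²*(1 - 2/(-6)) = 16*(1 - 2*(-⅙)) = 16*(1 + ⅓) = 16*(4/3) = 64/3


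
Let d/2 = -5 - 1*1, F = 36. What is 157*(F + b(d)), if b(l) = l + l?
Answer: 1884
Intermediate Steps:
d = -12 (d = 2*(-5 - 1*1) = 2*(-5 - 1) = 2*(-6) = -12)
b(l) = 2*l
157*(F + b(d)) = 157*(36 + 2*(-12)) = 157*(36 - 24) = 157*12 = 1884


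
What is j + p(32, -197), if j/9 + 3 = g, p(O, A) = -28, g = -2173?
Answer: -19612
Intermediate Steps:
j = -19584 (j = -27 + 9*(-2173) = -27 - 19557 = -19584)
j + p(32, -197) = -19584 - 28 = -19612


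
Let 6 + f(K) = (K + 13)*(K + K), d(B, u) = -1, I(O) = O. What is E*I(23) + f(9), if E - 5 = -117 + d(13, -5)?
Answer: -2209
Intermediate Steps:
E = -113 (E = 5 + (-117 - 1) = 5 - 118 = -113)
f(K) = -6 + 2*K*(13 + K) (f(K) = -6 + (K + 13)*(K + K) = -6 + (13 + K)*(2*K) = -6 + 2*K*(13 + K))
E*I(23) + f(9) = -113*23 + (-6 + 2*9² + 26*9) = -2599 + (-6 + 2*81 + 234) = -2599 + (-6 + 162 + 234) = -2599 + 390 = -2209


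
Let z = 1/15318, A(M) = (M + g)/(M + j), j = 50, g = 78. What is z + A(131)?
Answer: 3201643/2772558 ≈ 1.1548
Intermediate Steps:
A(M) = (78 + M)/(50 + M) (A(M) = (M + 78)/(M + 50) = (78 + M)/(50 + M))
z = 1/15318 ≈ 6.5283e-5
z + A(131) = 1/15318 + (78 + 131)/(50 + 131) = 1/15318 + 209/181 = 3201643/2772558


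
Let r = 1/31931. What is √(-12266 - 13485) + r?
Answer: 1/31931 + I*√25751 ≈ 3.1318e-5 + 160.47*I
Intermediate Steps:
r = 1/31931 ≈ 3.1318e-5
√(-12266 - 13485) + r = √(-12266 - 13485) + 1/31931 = √(-25751) + 1/31931 = I*√25751 + 1/31931 = 1/31931 + I*√25751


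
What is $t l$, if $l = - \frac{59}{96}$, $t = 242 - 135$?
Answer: $- \frac{6313}{96} \approx -65.76$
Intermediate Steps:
$t = 107$
$l = - \frac{59}{96}$ ($l = \left(-59\right) \frac{1}{96} = - \frac{59}{96} \approx -0.61458$)
$t l = 107 \left(- \frac{59}{96}\right) = - \frac{6313}{96}$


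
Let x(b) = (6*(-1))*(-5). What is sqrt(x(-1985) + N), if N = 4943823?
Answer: 3*sqrt(549317) ≈ 2223.5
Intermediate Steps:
x(b) = 30 (x(b) = -6*(-5) = 30)
sqrt(x(-1985) + N) = sqrt(30 + 4943823) = sqrt(4943853) = 3*sqrt(549317)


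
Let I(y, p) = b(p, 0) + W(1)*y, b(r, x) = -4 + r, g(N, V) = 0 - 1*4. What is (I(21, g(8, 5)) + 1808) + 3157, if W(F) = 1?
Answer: 4978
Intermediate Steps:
g(N, V) = -4 (g(N, V) = 0 - 4 = -4)
I(y, p) = -4 + p + y (I(y, p) = (-4 + p) + 1*y = (-4 + p) + y = -4 + p + y)
(I(21, g(8, 5)) + 1808) + 3157 = ((-4 - 4 + 21) + 1808) + 3157 = (13 + 1808) + 3157 = 1821 + 3157 = 4978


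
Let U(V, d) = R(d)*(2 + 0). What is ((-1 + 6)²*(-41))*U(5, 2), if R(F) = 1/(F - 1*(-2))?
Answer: -1025/2 ≈ -512.50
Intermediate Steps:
R(F) = 1/(2 + F) (R(F) = 1/(F + 2) = 1/(2 + F))
U(V, d) = 2/(2 + d) (U(V, d) = (2 + 0)/(2 + d) = 2/(2 + d))
((-1 + 6)²*(-41))*U(5, 2) = ((-1 + 6)²*(-41))*(2/(2 + 2)) = (5²*(-41))*(2/4) = (25*(-41))*(2*(¼)) = -1025*½ = -1025/2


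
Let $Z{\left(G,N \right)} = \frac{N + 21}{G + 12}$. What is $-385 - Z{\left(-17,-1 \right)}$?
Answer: $-381$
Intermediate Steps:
$Z{\left(G,N \right)} = \frac{21 + N}{12 + G}$
$-385 - Z{\left(-17,-1 \right)} = -385 - \frac{21 - 1}{12 - 17} = -385 - \frac{1}{-5} \cdot 20 = -385 - \left(- \frac{1}{5}\right) 20 = -385 - -4 = -385 + 4 = -381$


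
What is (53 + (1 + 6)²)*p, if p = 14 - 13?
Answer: 102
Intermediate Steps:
p = 1
(53 + (1 + 6)²)*p = (53 + (1 + 6)²)*1 = (53 + 7²)*1 = (53 + 49)*1 = 102*1 = 102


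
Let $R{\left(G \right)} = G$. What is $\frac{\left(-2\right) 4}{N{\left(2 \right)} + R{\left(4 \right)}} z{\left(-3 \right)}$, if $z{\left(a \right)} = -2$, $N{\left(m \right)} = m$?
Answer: $\frac{8}{3} \approx 2.6667$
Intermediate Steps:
$\frac{\left(-2\right) 4}{N{\left(2 \right)} + R{\left(4 \right)}} z{\left(-3 \right)} = \frac{\left(-2\right) 4}{2 + 4} \left(-2\right) = - \frac{8}{6} \left(-2\right) = \left(-8\right) \frac{1}{6} \left(-2\right) = \left(- \frac{4}{3}\right) \left(-2\right) = \frac{8}{3}$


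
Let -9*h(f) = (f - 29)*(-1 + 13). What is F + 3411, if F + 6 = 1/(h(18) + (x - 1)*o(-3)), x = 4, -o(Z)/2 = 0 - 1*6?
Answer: 517563/152 ≈ 3405.0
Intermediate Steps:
o(Z) = 12 (o(Z) = -2*(0 - 1*6) = -2*(0 - 6) = -2*(-6) = 12)
h(f) = 116/3 - 4*f/3 (h(f) = -(f - 29)*(-1 + 13)/9 = -(-29 + f)*12/9 = -(-348 + 12*f)/9 = 116/3 - 4*f/3)
F = -909/152 (F = -6 + 1/((116/3 - 4/3*18) + (4 - 1)*12) = -6 + 1/((116/3 - 24) + 3*12) = -6 + 1/(44/3 + 36) = -6 + 1/(152/3) = -6 + 3/152 = -909/152 ≈ -5.9803)
F + 3411 = -909/152 + 3411 = 517563/152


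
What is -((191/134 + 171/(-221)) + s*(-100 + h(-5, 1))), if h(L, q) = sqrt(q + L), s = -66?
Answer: -195471697/29614 + 132*I ≈ -6600.6 + 132.0*I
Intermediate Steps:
h(L, q) = sqrt(L + q)
-((191/134 + 171/(-221)) + s*(-100 + h(-5, 1))) = -((191/134 + 171/(-221)) - 66*(-100 + sqrt(-5 + 1))) = -((191*(1/134) + 171*(-1/221)) - 66*(-100 + sqrt(-4))) = -((191/134 - 171/221) - 66*(-100 + 2*I)) = -(19297/29614 + (6600 - 132*I)) = -(195471697/29614 - 132*I) = -195471697/29614 + 132*I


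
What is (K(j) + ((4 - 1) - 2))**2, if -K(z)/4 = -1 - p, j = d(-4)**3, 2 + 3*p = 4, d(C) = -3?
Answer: 529/9 ≈ 58.778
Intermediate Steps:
p = 2/3 (p = -2/3 + (1/3)*4 = -2/3 + 4/3 = 2/3 ≈ 0.66667)
j = -27 (j = (-3)**3 = -27)
K(z) = 20/3 (K(z) = -4*(-1 - 1*2/3) = -4*(-1 - 2/3) = -4*(-5/3) = 20/3)
(K(j) + ((4 - 1) - 2))**2 = (20/3 + ((4 - 1) - 2))**2 = (20/3 + (3 - 2))**2 = (20/3 + 1)**2 = (23/3)**2 = 529/9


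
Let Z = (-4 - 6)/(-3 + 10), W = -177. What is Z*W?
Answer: 1770/7 ≈ 252.86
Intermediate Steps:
Z = -10/7 ≈ -1.4286
Z*W = -10/7*(-177) = 1770/7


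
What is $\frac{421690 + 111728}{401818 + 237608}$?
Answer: $\frac{88903}{106571} \approx 0.83421$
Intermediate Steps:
$\frac{421690 + 111728}{401818 + 237608} = \frac{533418}{639426} = 533418 \cdot \frac{1}{639426} = \frac{88903}{106571}$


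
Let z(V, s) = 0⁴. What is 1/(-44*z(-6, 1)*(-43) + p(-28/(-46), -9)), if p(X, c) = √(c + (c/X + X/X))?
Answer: -I*√4466/319 ≈ -0.20949*I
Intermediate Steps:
z(V, s) = 0
p(X, c) = √(1 + c + c/X) (p(X, c) = √(c + (c/X + 1)) = √(c + (1 + c/X)) = √(1 + c + c/X))
1/(-44*z(-6, 1)*(-43) + p(-28/(-46), -9)) = 1/(-44*0*(-43) + √(1 - 9 - 9/((-28/(-46))))) = 1/(0*(-43) + √(1 - 9 - 9/((-28*(-1/46))))) = 1/(0 + √(1 - 9 - 9/14/23)) = 1/(0 + √(1 - 9 - 9*23/14)) = 1/(0 + √(1 - 9 - 207/14)) = 1/(0 + √(-319/14)) = 1/(0 + I*√4466/14) = 1/(I*√4466/14) = -I*√4466/319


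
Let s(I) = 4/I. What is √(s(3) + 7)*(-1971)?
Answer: -3285*√3 ≈ -5689.8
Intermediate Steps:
s(I) = 4/I
√(s(3) + 7)*(-1971) = √(4/3 + 7)*(-1971) = √(25/3)*(-1971) = (5*√3/3)*(-1971) = -3285*√3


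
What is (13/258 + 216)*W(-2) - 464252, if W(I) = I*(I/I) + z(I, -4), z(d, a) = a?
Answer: -20018577/43 ≈ -4.6555e+5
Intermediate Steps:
W(I) = -4 + I (W(I) = I*(I/I) - 4 = I*1 - 4 = I - 4 = -4 + I)
(13/258 + 216)*W(-2) - 464252 = (13/258 + 216)*(-4 - 2) - 464252 = (13*(1/258) + 216)*(-6) - 464252 = (13/258 + 216)*(-6) - 464252 = (55741/258)*(-6) - 464252 = -55741/43 - 464252 = -20018577/43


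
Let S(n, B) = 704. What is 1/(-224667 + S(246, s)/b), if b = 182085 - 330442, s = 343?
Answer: -13487/3030083893 ≈ -4.4510e-6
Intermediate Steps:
b = -148357
1/(-224667 + S(246, s)/b) = 1/(-224667 + 704/(-148357)) = 1/(-224667 + 704*(-1/148357)) = 1/(-224667 - 64/13487) = 1/(-3030083893/13487) = -13487/3030083893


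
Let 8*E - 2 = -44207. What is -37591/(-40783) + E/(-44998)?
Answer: 15334971059/14681227472 ≈ 1.0445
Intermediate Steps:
E = -44205/8 (E = ¼ + (⅛)*(-44207) = ¼ - 44207/8 = -44205/8 ≈ -5525.6)
-37591/(-40783) + E/(-44998) = -37591/(-40783) - 44205/8/(-44998) = -37591*(-1/40783) - 44205/8*(-1/44998) = 37591/40783 + 44205/359984 = 15334971059/14681227472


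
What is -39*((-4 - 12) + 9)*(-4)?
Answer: -1092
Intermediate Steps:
-39*((-4 - 12) + 9)*(-4) = -39*(-16 + 9)*(-4) = -39*(-7)*(-4) = 273*(-4) = -1092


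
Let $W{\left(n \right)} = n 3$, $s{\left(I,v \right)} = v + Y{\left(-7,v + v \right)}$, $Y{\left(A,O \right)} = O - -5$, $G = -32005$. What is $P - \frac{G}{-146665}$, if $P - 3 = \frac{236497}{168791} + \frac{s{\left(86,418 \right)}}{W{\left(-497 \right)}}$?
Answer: $\frac{3520768126636}{1054594183839} \approx 3.3385$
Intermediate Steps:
$Y{\left(A,O \right)} = 5 + O$ ($Y{\left(A,O \right)} = O + 5 = 5 + O$)
$s{\left(I,v \right)} = 5 + 3 v$ ($s{\left(I,v \right)} = v + \left(5 + \left(v + v\right)\right) = v + \left(5 + 2 v\right) = 5 + 3 v$)
$W{\left(n \right)} = 3 n$
$P = \frac{127873043}{35952483}$ ($P = 3 + \left(\frac{236497}{168791} + \frac{5 + 3 \cdot 418}{3 \left(-497\right)}\right) = 3 + \left(236497 \cdot \frac{1}{168791} + \frac{5 + 1254}{-1491}\right) = 3 + \left(\frac{236497}{168791} + 1259 \left(- \frac{1}{1491}\right)\right) = 3 + \left(\frac{236497}{168791} - \frac{1259}{1491}\right) = 3 + \frac{20015594}{35952483} = \frac{127873043}{35952483} \approx 3.5567$)
$P - \frac{G}{-146665} = \frac{127873043}{35952483} - - \frac{32005}{-146665} = \frac{127873043}{35952483} - \left(-32005\right) \left(- \frac{1}{146665}\right) = \frac{127873043}{35952483} - \frac{6401}{29333} = \frac{3520768126636}{1054594183839}$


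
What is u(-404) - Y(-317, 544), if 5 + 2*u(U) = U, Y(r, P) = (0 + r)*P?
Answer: 344487/2 ≈ 1.7224e+5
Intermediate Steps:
Y(r, P) = P*r (Y(r, P) = r*P = P*r)
u(U) = -5/2 + U/2
u(-404) - Y(-317, 544) = (-5/2 + (1/2)*(-404)) - 544*(-317) = (-5/2 - 202) - 1*(-172448) = -409/2 + 172448 = 344487/2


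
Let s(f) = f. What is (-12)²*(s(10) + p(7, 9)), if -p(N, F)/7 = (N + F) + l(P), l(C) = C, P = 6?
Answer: -20736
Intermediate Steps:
p(N, F) = -42 - 7*F - 7*N (p(N, F) = -7*((N + F) + 6) = -7*((F + N) + 6) = -7*(6 + F + N) = -42 - 7*F - 7*N)
(-12)²*(s(10) + p(7, 9)) = (-12)²*(10 + (-42 - 7*9 - 7*7)) = 144*(10 + (-42 - 63 - 49)) = 144*(10 - 154) = 144*(-144) = -20736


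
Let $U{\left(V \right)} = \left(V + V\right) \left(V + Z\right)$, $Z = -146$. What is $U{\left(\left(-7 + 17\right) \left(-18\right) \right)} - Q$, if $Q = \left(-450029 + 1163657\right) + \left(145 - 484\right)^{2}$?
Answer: $-711189$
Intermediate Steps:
$Q = 828549$ ($Q = 713628 + \left(-339\right)^{2} = 713628 + 114921 = 828549$)
$U{\left(V \right)} = 2 V \left(-146 + V\right)$ ($U{\left(V \right)} = \left(V + V\right) \left(V - 146\right) = 2 V \left(-146 + V\right)$)
$U{\left(\left(-7 + 17\right) \left(-18\right) \right)} - Q = 2 \left(-7 + 17\right) \left(-18\right) \left(-146 + \left(-7 + 17\right) \left(-18\right)\right) - 828549 = 2 \cdot 10 \left(-18\right) \left(-146 + 10 \left(-18\right)\right) - 828549 = 2 \left(-180\right) \left(-146 - 180\right) - 828549 = 2 \left(-180\right) \left(-326\right) - 828549 = 117360 - 828549 = -711189$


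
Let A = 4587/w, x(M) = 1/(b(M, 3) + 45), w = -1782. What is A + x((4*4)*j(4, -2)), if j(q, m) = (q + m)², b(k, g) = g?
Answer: -1103/432 ≈ -2.5532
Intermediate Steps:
j(q, m) = (m + q)²
x(M) = 1/48 (x(M) = 1/(3 + 45) = 1/48)
A = -139/54 (A = 4587/(-1782) = 4587*(-1/1782) = -139/54 ≈ -2.5741)
A + x((4*4)*j(4, -2)) = -139/54 + 1/48 = -1103/432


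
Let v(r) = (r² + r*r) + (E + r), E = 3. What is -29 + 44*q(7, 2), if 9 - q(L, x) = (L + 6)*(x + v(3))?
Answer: -14505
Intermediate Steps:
v(r) = 3 + r + 2*r² (v(r) = (r² + r*r) + (3 + r) = (r² + r²) + (3 + r) = 2*r² + (3 + r) = 3 + r + 2*r²)
q(L, x) = 9 - (6 + L)*(24 + x) (q(L, x) = 9 - (L + 6)*(x + (3 + 3 + 2*3²)) = 9 - (6 + L)*(x + (3 + 3 + 2*9)) = 9 - (6 + L)*(x + (3 + 3 + 18)) = 9 - (6 + L)*(x + 24) = 9 - (6 + L)*(24 + x))
-29 + 44*q(7, 2) = -29 + 44*(-135 - 24*7 - 6*2 - 1*7*2) = -29 + 44*(-135 - 168 - 12 - 14) = -29 + 44*(-329) = -29 - 14476 = -14505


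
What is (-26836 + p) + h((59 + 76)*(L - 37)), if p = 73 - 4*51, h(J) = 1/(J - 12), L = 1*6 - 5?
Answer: -131383225/4872 ≈ -26967.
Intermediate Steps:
L = 1 (L = 6 - 5 = 1)
h(J) = 1/(-12 + J)
p = -131 (p = 73 - 204 = -131)
(-26836 + p) + h((59 + 76)*(L - 37)) = (-26836 - 131) + 1/(-12 + (59 + 76)*(1 - 37)) = -26967 + 1/(-12 + 135*(-36)) = -26967 + 1/(-12 - 4860) = -26967 + 1/(-4872) = -26967 - 1/4872 = -131383225/4872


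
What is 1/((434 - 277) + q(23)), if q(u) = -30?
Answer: 1/127 ≈ 0.0078740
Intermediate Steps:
1/((434 - 277) + q(23)) = 1/((434 - 277) - 30) = 1/(157 - 30) = 1/127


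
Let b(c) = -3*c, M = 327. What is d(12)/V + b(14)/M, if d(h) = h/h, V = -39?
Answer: -655/4251 ≈ -0.15408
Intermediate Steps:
d(h) = 1
d(12)/V + b(14)/M = 1/(-39) - 3*14/327 = 1*(-1/39) - 42*1/327 = -1/39 - 14/109 = -655/4251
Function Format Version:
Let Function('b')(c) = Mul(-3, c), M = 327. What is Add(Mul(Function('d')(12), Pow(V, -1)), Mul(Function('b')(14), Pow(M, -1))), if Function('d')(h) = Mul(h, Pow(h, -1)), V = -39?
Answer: Rational(-655, 4251) ≈ -0.15408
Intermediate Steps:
Function('d')(h) = 1
Add(Mul(Function('d')(12), Pow(V, -1)), Mul(Function('b')(14), Pow(M, -1))) = Add(Mul(1, Pow(-39, -1)), Mul(Mul(-3, 14), Pow(327, -1))) = Add(Mul(1, Rational(-1, 39)), Mul(-42, Rational(1, 327))) = Add(Rational(-1, 39), Rational(-14, 109)) = Rational(-655, 4251)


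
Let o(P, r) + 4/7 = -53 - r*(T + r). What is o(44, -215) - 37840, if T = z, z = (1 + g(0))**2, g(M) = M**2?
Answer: -587325/7 ≈ -83904.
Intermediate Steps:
z = 1 (z = (1 + 0**2)**2 = (1 + 0)**2 = 1**2 = 1)
T = 1
o(P, r) = -375/7 - r*(1 + r) (o(P, r) = -4/7 + (-53 - r*(1 + r)) = -375/7 - r*(1 + r))
o(44, -215) - 37840 = (-375/7 - 1*(-215) - 1*(-215)**2) - 37840 = (-375/7 + 215 - 1*46225) - 37840 = (-375/7 + 215 - 46225) - 37840 = -322445/7 - 37840 = -587325/7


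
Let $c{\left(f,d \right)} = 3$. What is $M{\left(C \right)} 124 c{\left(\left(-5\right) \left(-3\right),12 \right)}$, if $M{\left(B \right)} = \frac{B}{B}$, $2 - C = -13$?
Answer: $372$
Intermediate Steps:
$C = 15$ ($C = 2 - -13 = 2 + 13 = 15$)
$M{\left(B \right)} = 1$
$M{\left(C \right)} 124 c{\left(\left(-5\right) \left(-3\right),12 \right)} = 1 \cdot 124 \cdot 3 = 124 \cdot 3 = 372$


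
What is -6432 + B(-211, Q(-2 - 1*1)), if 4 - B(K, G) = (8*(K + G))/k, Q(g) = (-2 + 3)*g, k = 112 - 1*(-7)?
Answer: -763220/119 ≈ -6413.6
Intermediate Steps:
k = 119 (k = 112 + 7 = 119)
Q(g) = g (Q(g) = 1*g = g)
B(K, G) = 4 - 8*G/119 - 8*K/119 (B(K, G) = 4 - 8*(K + G)/119 = 4 - 8*(G + K)/119 = 4 - (8*G + 8*K)/119 = 4 - (8*G/119 + 8*K/119) = 4 + (-8*G/119 - 8*K/119) = 4 - 8*G/119 - 8*K/119)
-6432 + B(-211, Q(-2 - 1*1)) = -6432 + (4 - 8*(-2 - 1*1)/119 - 8/119*(-211)) = -6432 + (4 - 8*(-2 - 1)/119 + 1688/119) = -6432 + (4 - 8/119*(-3) + 1688/119) = -6432 + (4 + 24/119 + 1688/119) = -6432 + 2188/119 = -763220/119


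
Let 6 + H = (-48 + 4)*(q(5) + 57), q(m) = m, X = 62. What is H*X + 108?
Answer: -169400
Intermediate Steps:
H = -2734 (H = -6 + (-48 + 4)*(5 + 57) = -6 - 44*62 = -6 - 2728 = -2734)
H*X + 108 = -2734*62 + 108 = -169508 + 108 = -169400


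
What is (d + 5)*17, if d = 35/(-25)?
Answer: 306/5 ≈ 61.200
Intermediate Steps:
d = -7/5 (d = 35*(-1/25) = -7/5 ≈ -1.4000)
(d + 5)*17 = (-7/5 + 5)*17 = (18/5)*17 = 306/5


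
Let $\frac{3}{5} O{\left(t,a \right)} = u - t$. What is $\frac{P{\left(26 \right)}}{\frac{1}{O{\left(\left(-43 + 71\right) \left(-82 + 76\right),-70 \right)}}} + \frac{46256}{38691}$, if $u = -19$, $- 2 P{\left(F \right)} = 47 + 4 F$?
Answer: $- \frac{1450755503}{77382} \approx -18748.0$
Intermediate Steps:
$P{\left(F \right)} = - \frac{47}{2} - 2 F$ ($P{\left(F \right)} = - \frac{47 + 4 F}{2} = - \frac{47}{2} - 2 F$)
$O{\left(t,a \right)} = - \frac{95}{3} - \frac{5 t}{3}$ ($O{\left(t,a \right)} = \frac{5 \left(-19 - t\right)}{3} = - \frac{95}{3} - \frac{5 t}{3}$)
$\frac{P{\left(26 \right)}}{\frac{1}{O{\left(\left(-43 + 71\right) \left(-82 + 76\right),-70 \right)}}} + \frac{46256}{38691} = \frac{- \frac{47}{2} - 52}{\frac{1}{- \frac{95}{3} - \frac{5 \left(-43 + 71\right) \left(-82 + 76\right)}{3}}} + \frac{46256}{38691} = \frac{- \frac{47}{2} - 52}{\frac{1}{- \frac{95}{3} - \frac{5 \cdot 28 \left(-6\right)}{3}}} + 46256 \cdot \frac{1}{38691} = - \frac{151}{2 \frac{1}{- \frac{95}{3} - -280}} + \frac{46256}{38691} = - \frac{151}{2 \frac{1}{- \frac{95}{3} + 280}} + \frac{46256}{38691} = - \frac{151}{2 \frac{1}{\frac{745}{3}}} + \frac{46256}{38691} = - \frac{151}{2 \cdot \frac{3}{745}} + \frac{46256}{38691} = \left(- \frac{151}{2}\right) \frac{745}{3} + \frac{46256}{38691} = - \frac{112495}{6} + \frac{46256}{38691} = - \frac{1450755503}{77382}$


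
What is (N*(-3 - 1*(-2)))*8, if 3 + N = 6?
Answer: -24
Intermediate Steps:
N = 3 (N = -3 + 6 = 3)
(N*(-3 - 1*(-2)))*8 = (3*(-3 - 1*(-2)))*8 = (3*(-3 + 2))*8 = (3*(-1))*8 = -3*8 = -24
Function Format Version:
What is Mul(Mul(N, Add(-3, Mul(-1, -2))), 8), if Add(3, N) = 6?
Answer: -24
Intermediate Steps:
N = 3 (N = Add(-3, 6) = 3)
Mul(Mul(N, Add(-3, Mul(-1, -2))), 8) = Mul(Mul(3, Add(-3, Mul(-1, -2))), 8) = Mul(Mul(3, Add(-3, 2)), 8) = Mul(Mul(3, -1), 8) = Mul(-3, 8) = -24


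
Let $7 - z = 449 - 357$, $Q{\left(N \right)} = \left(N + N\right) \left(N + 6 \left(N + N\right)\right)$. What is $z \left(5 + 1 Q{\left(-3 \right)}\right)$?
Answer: $-20315$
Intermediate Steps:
$Q{\left(N \right)} = 26 N^{2}$ ($Q{\left(N \right)} = 2 N \left(N + 6 \cdot 2 N\right) = 2 N \left(N + 12 N\right) = 2 N 13 N = 26 N^{2}$)
$z = -85$ ($z = 7 - \left(449 - 357\right) = 7 - 92 = -85$)
$z \left(5 + 1 Q{\left(-3 \right)}\right) = - 85 \left(5 + 1 \cdot 26 \left(-3\right)^{2}\right) = - 85 \left(5 + 1 \cdot 26 \cdot 9\right) = - 85 \left(5 + 1 \cdot 234\right) = - 85 \left(5 + 234\right) = \left(-85\right) 239 = -20315$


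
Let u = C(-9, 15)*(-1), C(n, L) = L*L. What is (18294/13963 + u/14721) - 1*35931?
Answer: -2461775520138/68516441 ≈ -35930.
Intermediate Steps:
C(n, L) = L**2
u = -225 (u = 15**2*(-1) = 225*(-1) = -225)
(18294/13963 + u/14721) - 1*35931 = (18294/13963 - 225/14721) - 1*35931 = (18294*(1/13963) - 225*1/14721) - 35931 = (18294/13963 - 75/4907) - 35931 = 88721433/68516441 - 35931 = -2461775520138/68516441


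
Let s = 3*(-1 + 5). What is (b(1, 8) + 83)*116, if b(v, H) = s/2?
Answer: 10324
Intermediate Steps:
s = 12 (s = 3*4 = 12)
b(v, H) = 6 (b(v, H) = 12/2 = 12*(½) = 6)
(b(1, 8) + 83)*116 = (6 + 83)*116 = 89*116 = 10324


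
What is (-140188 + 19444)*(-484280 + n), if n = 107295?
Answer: 45518676840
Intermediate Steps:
(-140188 + 19444)*(-484280 + n) = (-140188 + 19444)*(-484280 + 107295) = -120744*(-376985) = 45518676840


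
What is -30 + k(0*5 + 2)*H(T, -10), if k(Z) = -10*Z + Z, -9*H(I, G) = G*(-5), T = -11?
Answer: 70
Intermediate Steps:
H(I, G) = 5*G/9 (H(I, G) = -G*(-5)/9 = -(-5)*G/9 = 5*G/9)
k(Z) = -9*Z
-30 + k(0*5 + 2)*H(T, -10) = -30 + (-9*(0*5 + 2))*((5/9)*(-10)) = -30 - 9*(0 + 2)*(-50/9) = -30 - 9*2*(-50/9) = -30 - 18*(-50/9) = -30 + 100 = 70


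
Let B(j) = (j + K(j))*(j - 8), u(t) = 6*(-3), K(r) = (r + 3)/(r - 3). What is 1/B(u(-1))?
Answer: 7/3146 ≈ 0.0022250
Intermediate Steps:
K(r) = (3 + r)/(-3 + r)
u(t) = -18
B(j) = (-8 + j)*(j + (3 + j)/(-3 + j)) (B(j) = (j + (3 + j)/(-3 + j))*(j - 8) = (j + (3 + j)/(-3 + j))*(-8 + j) = (-8 + j)*(j + (3 + j)/(-3 + j)))
1/B(u(-1)) = 1/((-24 + (-18)³ - 10*(-18)² + 19*(-18))/(-3 - 18)) = 1/((-24 - 5832 - 10*324 - 342)/(-21)) = 1/(-(-24 - 5832 - 3240 - 342)/21) = 1/(-1/21*(-9438)) = 1/(3146/7) = 7/3146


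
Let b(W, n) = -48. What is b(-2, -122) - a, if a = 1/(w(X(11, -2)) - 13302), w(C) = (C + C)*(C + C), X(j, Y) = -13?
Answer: -606047/12626 ≈ -48.000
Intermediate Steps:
w(C) = 4*C**2 (w(C) = (2*C)*(2*C) = 4*C**2)
a = -1/12626 (a = 1/(4*(-13)**2 - 13302) = 1/(4*169 - 13302) = 1/(676 - 13302) = 1/(-12626) = -1/12626 ≈ -7.9202e-5)
b(-2, -122) - a = -48 - 1*(-1/12626) = -48 + 1/12626 = -606047/12626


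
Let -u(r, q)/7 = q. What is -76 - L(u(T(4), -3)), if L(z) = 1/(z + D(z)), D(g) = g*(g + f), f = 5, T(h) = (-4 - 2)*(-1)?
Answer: -43093/567 ≈ -76.002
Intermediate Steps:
T(h) = 6 (T(h) = -6*(-1) = 6)
D(g) = g*(5 + g) (D(g) = g*(g + 5) = g*(5 + g))
u(r, q) = -7*q
L(z) = 1/(z + z*(5 + z))
-76 - L(u(T(4), -3)) = -76 - 1/(((-7*(-3)))*(6 - 7*(-3))) = -76 - 1/(21*(6 + 21)) = -76 - 1/(21*27) = -76 - 1*1/567 = -76 - 1/567 = -43093/567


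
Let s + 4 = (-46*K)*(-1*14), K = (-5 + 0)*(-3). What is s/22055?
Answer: 9656/22055 ≈ 0.43781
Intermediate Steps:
K = 15 (K = -5*(-3) = 15)
s = 9656 (s = -4 + (-46*15)*(-1*14) = -4 - 690*(-14) = -4 + 9660 = 9656)
s/22055 = 9656/22055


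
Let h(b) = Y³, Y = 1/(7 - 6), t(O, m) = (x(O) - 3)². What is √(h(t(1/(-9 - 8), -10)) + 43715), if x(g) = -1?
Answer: 2*√10929 ≈ 209.08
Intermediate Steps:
t(O, m) = 16 (t(O, m) = (-1 - 3)² = (-4)² = 16)
Y = 1 (Y = 1/1 = 1)
h(b) = 1 (h(b) = 1³ = 1)
√(h(t(1/(-9 - 8), -10)) + 43715) = √(1 + 43715) = √43716 = 2*√10929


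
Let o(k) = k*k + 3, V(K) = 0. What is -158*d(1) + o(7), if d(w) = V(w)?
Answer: 52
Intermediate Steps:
d(w) = 0
o(k) = 3 + k² (o(k) = k² + 3 = 3 + k²)
-158*d(1) + o(7) = -158*0 + (3 + 7²) = 0 + (3 + 49) = 0 + 52 = 52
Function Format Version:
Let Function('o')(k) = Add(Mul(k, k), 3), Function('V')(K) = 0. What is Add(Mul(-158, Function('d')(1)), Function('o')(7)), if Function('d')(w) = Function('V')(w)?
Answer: 52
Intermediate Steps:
Function('d')(w) = 0
Function('o')(k) = Add(3, Pow(k, 2)) (Function('o')(k) = Add(Pow(k, 2), 3) = Add(3, Pow(k, 2)))
Add(Mul(-158, Function('d')(1)), Function('o')(7)) = Add(Mul(-158, 0), Add(3, Pow(7, 2))) = Add(0, Add(3, 49)) = Add(0, 52) = 52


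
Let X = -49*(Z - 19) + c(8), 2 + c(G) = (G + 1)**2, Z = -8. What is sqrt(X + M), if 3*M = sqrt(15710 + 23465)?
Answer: sqrt(12618 + 15*sqrt(1567))/3 ≈ 38.314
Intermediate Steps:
M = 5*sqrt(1567)/3 (M = sqrt(15710 + 23465)/3 = sqrt(39175)/3 = (5*sqrt(1567))/3 = 5*sqrt(1567)/3 ≈ 65.976)
c(G) = -2 + (1 + G)**2 (c(G) = -2 + (G + 1)**2 = -2 + (1 + G)**2)
X = 1402 (X = -49*(-8 - 19) + (-2 + (1 + 8)**2) = -49*(-27) + (-2 + 9**2) = 1323 + (-2 + 81) = 1323 + 79 = 1402)
sqrt(X + M) = sqrt(1402 + 5*sqrt(1567)/3)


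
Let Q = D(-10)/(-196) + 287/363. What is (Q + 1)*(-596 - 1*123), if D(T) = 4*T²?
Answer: 3199550/17787 ≈ 179.88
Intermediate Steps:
Q = -22237/17787 (Q = (4*(-10)²)/(-196) + 287/363 = (4*100)*(-1/196) + 287*(1/363) = 400*(-1/196) + 287/363 = -100/49 + 287/363 = -22237/17787 ≈ -1.2502)
(Q + 1)*(-596 - 1*123) = (-22237/17787 + 1)*(-596 - 1*123) = -4450*(-596 - 123)/17787 = -4450/17787*(-719) = 3199550/17787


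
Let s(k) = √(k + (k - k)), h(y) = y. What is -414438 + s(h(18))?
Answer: -414438 + 3*√2 ≈ -4.1443e+5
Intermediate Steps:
s(k) = √k (s(k) = √(k + 0) = √k)
-414438 + s(h(18)) = -414438 + √18 = -414438 + 3*√2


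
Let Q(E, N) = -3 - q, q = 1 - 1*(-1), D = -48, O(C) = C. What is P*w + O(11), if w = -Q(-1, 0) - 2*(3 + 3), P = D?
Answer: 347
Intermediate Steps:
q = 2 (q = 1 + 1 = 2)
P = -48
Q(E, N) = -5 (Q(E, N) = -3 - 1*2 = -3 - 2 = -5)
w = -7 (w = -1*(-5) - 2*(3 + 3) = 5 - 2*6 = 5 - 12 = -7)
P*w + O(11) = -48*(-7) + 11 = 336 + 11 = 347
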